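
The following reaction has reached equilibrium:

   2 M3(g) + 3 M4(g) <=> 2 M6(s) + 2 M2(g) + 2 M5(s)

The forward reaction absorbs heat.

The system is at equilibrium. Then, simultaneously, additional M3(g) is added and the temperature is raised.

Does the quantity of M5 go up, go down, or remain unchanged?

Adding M3 (g), a reactant, drives the reaction to the right.
The forward reaction is endothermic. Raising T favours the endothermic direction — shift to the right.
The net shift is to the right. M5 is a product, so its amount increases.

increases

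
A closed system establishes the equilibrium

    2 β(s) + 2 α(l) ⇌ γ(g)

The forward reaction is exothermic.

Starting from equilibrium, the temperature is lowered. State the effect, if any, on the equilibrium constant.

K depends on temperature via the van 't Hoff relation. The forward reaction is exothermic, so lowering T increases K.

increases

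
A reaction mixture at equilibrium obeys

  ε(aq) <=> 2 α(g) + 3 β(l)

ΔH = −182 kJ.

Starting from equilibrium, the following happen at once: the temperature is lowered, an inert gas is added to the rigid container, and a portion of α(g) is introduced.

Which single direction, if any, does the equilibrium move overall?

cannot be determined

The forward reaction is exothermic. Lowering T favours the exothermic direction — shift to the right.
At constant volume, adding an inert gas leaves every reacting species' partial pressure unchanged, so Q is unchanged — no shift from this change.
Adding α (g), a product, drives the reaction to the left.
The individual effects push in opposite directions; without quantitative information the net direction cannot be determined.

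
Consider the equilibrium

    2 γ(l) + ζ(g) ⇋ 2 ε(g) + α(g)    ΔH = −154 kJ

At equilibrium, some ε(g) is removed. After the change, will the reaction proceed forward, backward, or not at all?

right

Removing ε (g), a product, drives the reaction to the right.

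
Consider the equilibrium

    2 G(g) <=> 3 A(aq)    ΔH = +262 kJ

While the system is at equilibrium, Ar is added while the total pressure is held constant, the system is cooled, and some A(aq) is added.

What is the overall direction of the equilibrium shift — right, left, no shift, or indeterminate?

Adding inert gas at constant total pressure expands the volume and lowers every reacting partial pressure. With Δn_gas = 0 − 2 = -2, Q moves away from K toward the side with fewer gas moles, so the system shifts toward the side with more gas moles — to the left.
The forward reaction is endothermic. Lowering T favours the exothermic direction — shift to the left.
Adding A (aq), a product, drives the reaction to the left.
All effects act in the same direction — net shift to the left.

left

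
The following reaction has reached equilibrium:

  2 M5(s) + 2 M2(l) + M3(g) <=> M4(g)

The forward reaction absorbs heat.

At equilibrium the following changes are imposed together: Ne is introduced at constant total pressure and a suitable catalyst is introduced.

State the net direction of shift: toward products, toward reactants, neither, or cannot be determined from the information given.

Adding inert gas at constant total pressure expands the volume, scaling every reacting partial pressure by the same factor. Δn_gas = 1 − 1 = 0, so Q is unchanged — no shift.
A catalyst speeds both forward and reverse rates equally; it changes neither Q nor K — no shift from this change.
None of the changes alters Q relative to K, so there is no net shift.

no shift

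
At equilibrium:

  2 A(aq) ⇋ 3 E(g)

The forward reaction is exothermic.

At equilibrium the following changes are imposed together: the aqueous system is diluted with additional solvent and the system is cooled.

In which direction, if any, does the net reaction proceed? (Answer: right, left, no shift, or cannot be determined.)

Dilution lowers every aqueous concentration by the same factor. Δn_aq = 0 − 2 = -2, so the system shifts toward the side with more dissolved moles — to the left.
The forward reaction is exothermic. Lowering T favours the exothermic direction — shift to the right.
The individual effects push in opposite directions; without quantitative information the net direction cannot be determined.

cannot be determined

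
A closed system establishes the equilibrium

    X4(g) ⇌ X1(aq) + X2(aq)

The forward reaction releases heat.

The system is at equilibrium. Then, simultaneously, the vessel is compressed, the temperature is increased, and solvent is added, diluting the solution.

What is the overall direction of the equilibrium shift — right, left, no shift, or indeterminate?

cannot be determined

Gas moles: reactants 1, products 0 (Δn_gas = -1). Compression shifts the system toward the side with fewer moles of gas — to the right.
The forward reaction is exothermic. Raising T favours the endothermic direction — shift to the left.
Dilution lowers every aqueous concentration by the same factor. Δn_aq = 2 − 0 = +2, so the system shifts toward the side with more dissolved moles — to the right.
The individual effects push in opposite directions; without quantitative information the net direction cannot be determined.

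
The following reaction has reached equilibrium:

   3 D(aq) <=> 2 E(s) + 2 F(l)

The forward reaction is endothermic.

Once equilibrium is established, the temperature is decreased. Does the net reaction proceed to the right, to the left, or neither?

left

The forward reaction is endothermic. Lowering T favours the exothermic direction — shift to the left.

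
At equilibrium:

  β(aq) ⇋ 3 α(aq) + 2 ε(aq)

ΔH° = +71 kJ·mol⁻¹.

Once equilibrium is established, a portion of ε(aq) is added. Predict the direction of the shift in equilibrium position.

left

Adding ε (aq), a product, drives the reaction to the left.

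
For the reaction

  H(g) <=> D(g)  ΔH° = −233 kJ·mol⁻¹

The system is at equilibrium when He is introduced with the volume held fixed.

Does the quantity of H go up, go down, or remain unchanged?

unchanged

At constant volume, adding an inert gas leaves every reacting species' partial pressure unchanged, so Q is unchanged — no shift from this change.
No net shift occurs, so the amount of H is unchanged.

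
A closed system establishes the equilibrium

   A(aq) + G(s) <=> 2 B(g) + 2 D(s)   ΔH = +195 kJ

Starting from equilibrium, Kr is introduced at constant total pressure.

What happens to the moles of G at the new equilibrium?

Adding inert gas at constant total pressure expands the volume and lowers every reacting partial pressure. With Δn_gas = 2 − 0 = +2, Q moves away from K toward the side with fewer gas moles, so the system shifts toward the side with more gas moles — to the right.
The net shift is to the right. G is a reactant, so its amount decreases.

decreases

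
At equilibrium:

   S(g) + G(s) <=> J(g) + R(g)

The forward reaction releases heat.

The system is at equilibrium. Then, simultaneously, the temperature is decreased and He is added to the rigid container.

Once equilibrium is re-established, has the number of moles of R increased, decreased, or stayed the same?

The forward reaction is exothermic. Lowering T favours the exothermic direction — shift to the right.
At constant volume, adding an inert gas leaves every reacting species' partial pressure unchanged, so Q is unchanged — no shift from this change.
The net shift is to the right. R is a product, so its amount increases.

increases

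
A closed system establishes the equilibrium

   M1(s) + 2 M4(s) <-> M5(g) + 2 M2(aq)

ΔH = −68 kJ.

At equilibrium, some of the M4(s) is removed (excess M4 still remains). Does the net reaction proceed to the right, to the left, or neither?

no shift

M4 is a pure solid; its activity is 1 regardless of amount, so Q is unaffected — no shift from this change.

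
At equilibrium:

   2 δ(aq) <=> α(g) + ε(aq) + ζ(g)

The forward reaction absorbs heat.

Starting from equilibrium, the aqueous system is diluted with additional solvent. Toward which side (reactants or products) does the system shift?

Dilution lowers every aqueous concentration by the same factor. Δn_aq = 1 − 2 = -1, so the system shifts toward the side with more dissolved moles — to the left.

left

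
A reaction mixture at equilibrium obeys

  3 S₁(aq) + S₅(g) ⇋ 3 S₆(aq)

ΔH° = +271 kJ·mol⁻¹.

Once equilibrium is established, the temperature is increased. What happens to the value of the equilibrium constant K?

increases

K depends on temperature via the van 't Hoff relation. The forward reaction is endothermic, so raising T increases K.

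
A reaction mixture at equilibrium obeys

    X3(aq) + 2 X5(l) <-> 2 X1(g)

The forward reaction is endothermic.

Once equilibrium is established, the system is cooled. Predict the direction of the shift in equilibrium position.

left

The forward reaction is endothermic. Lowering T favours the exothermic direction — shift to the left.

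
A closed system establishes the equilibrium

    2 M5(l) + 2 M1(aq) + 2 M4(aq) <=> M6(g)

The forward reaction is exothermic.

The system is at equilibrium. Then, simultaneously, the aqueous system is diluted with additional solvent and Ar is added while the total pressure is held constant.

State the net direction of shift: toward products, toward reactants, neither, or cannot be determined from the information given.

Dilution lowers every aqueous concentration by the same factor. Δn_aq = 0 − 4 = -4, so the system shifts toward the side with more dissolved moles — to the left.
Adding inert gas at constant total pressure expands the volume and lowers every reacting partial pressure. With Δn_gas = 1 − 0 = +1, Q moves away from K toward the side with fewer gas moles, so the system shifts toward the side with more gas moles — to the right.
The individual effects push in opposite directions; without quantitative information the net direction cannot be determined.

cannot be determined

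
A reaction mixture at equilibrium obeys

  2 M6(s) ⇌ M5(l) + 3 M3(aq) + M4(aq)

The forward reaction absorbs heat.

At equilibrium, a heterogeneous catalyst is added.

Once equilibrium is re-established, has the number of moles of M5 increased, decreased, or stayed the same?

A catalyst speeds both forward and reverse rates equally; it changes neither Q nor K — no shift from this change.
No net shift occurs, so the amount of M5 is unchanged.

unchanged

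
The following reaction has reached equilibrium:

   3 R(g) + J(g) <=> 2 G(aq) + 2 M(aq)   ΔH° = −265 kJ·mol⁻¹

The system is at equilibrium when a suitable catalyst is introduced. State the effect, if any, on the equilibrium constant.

unchanged

The equilibrium constant depends only on temperature. This perturbation changes neither the position of equilibrium nor K.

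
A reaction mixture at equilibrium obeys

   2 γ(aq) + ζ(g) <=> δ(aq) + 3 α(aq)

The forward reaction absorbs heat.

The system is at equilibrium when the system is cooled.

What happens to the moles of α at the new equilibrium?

The forward reaction is endothermic. Lowering T favours the exothermic direction — shift to the left.
The net shift is to the left. α is a product, so its amount decreases.

decreases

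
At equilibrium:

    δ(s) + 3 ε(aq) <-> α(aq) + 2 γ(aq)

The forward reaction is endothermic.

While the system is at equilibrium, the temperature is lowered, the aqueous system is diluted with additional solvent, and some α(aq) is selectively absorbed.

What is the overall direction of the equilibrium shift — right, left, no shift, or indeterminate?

The forward reaction is endothermic. Lowering T favours the exothermic direction — shift to the left.
Dilution scales every aqueous concentration by the same factor. Δn_aq = 3 − 3 = 0, so Q is unchanged — no shift.
Removing α (aq), a product, drives the reaction to the right.
The individual effects push in opposite directions; without quantitative information the net direction cannot be determined.

cannot be determined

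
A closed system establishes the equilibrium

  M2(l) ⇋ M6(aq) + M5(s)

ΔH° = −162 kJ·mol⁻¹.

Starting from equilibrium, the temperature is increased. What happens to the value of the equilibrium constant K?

K depends on temperature via the van 't Hoff relation. The forward reaction is exothermic, so raising T decreases K.

decreases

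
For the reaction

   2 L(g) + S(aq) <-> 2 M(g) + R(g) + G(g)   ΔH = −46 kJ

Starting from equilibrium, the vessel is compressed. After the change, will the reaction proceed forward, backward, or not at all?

left

Gas moles: reactants 2, products 4 (Δn_gas = +2). Compression shifts the system toward the side with fewer moles of gas — to the left.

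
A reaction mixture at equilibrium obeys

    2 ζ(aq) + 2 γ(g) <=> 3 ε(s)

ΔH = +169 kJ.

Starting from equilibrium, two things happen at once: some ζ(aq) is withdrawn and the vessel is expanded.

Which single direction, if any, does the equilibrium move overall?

left

Removing ζ (aq), a reactant, drives the reaction to the left.
Gas moles: reactants 2, products 0 (Δn_gas = -2). Expansion shifts the system toward the side with more moles of gas — to the left.
All effects act in the same direction — net shift to the left.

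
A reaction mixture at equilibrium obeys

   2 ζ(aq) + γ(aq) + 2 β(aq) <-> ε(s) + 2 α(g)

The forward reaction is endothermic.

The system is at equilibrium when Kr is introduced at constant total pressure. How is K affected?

The equilibrium constant depends only on temperature. This perturbation may move the position of equilibrium, but since T is unchanged, K itself is unchanged.

unchanged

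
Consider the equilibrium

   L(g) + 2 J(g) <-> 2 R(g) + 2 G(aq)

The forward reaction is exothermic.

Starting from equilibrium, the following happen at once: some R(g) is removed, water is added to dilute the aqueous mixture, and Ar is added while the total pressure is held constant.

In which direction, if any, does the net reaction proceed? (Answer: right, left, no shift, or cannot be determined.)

Removing R (g), a product, drives the reaction to the right.
Dilution lowers every aqueous concentration by the same factor. Δn_aq = 2 − 0 = +2, so the system shifts toward the side with more dissolved moles — to the right.
Adding inert gas at constant total pressure expands the volume and lowers every reacting partial pressure. With Δn_gas = 2 − 3 = -1, Q moves away from K toward the side with fewer gas moles, so the system shifts toward the side with more gas moles — to the left.
The individual effects push in opposite directions; without quantitative information the net direction cannot be determined.

cannot be determined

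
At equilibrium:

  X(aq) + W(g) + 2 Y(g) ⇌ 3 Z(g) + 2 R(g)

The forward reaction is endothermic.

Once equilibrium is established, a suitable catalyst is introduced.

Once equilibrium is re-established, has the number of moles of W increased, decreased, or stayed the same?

A catalyst speeds both forward and reverse rates equally; it changes neither Q nor K — no shift from this change.
No net shift occurs, so the amount of W is unchanged.

unchanged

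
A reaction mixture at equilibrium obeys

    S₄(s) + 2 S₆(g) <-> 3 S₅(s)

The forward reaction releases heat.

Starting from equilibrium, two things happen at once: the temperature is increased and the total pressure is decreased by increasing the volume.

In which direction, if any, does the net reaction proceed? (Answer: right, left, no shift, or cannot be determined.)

The forward reaction is exothermic. Raising T favours the endothermic direction — shift to the left.
Gas moles: reactants 2, products 0 (Δn_gas = -2). Expansion shifts the system toward the side with more moles of gas — to the left.
All effects act in the same direction — net shift to the left.

left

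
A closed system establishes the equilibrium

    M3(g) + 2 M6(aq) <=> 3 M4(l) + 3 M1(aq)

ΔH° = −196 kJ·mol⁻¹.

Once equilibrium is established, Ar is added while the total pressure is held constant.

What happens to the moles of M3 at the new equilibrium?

Adding inert gas at constant total pressure expands the volume and lowers every reacting partial pressure. With Δn_gas = 0 − 1 = -1, Q moves away from K toward the side with fewer gas moles, so the system shifts toward the side with more gas moles — to the left.
The net shift is to the left. M3 is a reactant, so its amount increases.

increases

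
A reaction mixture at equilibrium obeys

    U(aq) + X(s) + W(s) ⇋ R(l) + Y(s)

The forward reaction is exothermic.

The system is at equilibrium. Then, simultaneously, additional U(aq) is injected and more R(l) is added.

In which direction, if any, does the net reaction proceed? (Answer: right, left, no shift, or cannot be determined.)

Adding U (aq), a reactant, drives the reaction to the right.
R is a pure liquid; its activity is 1 regardless of amount, so Q is unaffected — no shift from this change.
Only the nonzero effect(s) matter; the net shift is to the right.

right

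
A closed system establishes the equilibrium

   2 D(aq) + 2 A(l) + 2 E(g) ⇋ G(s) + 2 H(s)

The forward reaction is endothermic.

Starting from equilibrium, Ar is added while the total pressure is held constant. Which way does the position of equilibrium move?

Adding inert gas at constant total pressure expands the volume and lowers every reacting partial pressure. With Δn_gas = 0 − 2 = -2, Q moves away from K toward the side with fewer gas moles, so the system shifts toward the side with more gas moles — to the left.

left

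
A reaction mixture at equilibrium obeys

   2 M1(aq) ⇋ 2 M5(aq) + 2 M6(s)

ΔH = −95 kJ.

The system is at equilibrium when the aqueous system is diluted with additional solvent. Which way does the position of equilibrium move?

no shift

Dilution scales every aqueous concentration by the same factor. Δn_aq = 2 − 2 = 0, so Q is unchanged — no shift.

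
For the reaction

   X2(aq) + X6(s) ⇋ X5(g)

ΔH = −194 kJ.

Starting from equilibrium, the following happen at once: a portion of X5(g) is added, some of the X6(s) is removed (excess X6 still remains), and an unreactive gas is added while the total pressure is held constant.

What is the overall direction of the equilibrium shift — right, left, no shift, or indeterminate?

Adding X5 (g), a product, drives the reaction to the left.
X6 is a pure solid; its activity is 1 regardless of amount, so Q is unaffected — no shift from this change.
Adding inert gas at constant total pressure expands the volume and lowers every reacting partial pressure. With Δn_gas = 1 − 0 = +1, Q moves away from K toward the side with fewer gas moles, so the system shifts toward the side with more gas moles — to the right.
The individual effects push in opposite directions; without quantitative information the net direction cannot be determined.

cannot be determined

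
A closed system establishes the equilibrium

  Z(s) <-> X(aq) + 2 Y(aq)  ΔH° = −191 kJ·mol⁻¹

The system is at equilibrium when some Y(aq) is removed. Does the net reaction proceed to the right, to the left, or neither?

right

Removing Y (aq), a product, drives the reaction to the right.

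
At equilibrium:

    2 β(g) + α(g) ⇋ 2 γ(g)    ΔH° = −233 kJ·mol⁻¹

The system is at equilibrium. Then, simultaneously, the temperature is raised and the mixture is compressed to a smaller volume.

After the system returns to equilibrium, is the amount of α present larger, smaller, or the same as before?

The forward reaction is exothermic. Raising T favours the endothermic direction — shift to the left.
Gas moles: reactants 3, products 2 (Δn_gas = -1). Compression shifts the system toward the side with fewer moles of gas — to the right.
The two effects oppose each other, so the net shift — and hence the change in α — cannot be determined from the given information.

cannot be determined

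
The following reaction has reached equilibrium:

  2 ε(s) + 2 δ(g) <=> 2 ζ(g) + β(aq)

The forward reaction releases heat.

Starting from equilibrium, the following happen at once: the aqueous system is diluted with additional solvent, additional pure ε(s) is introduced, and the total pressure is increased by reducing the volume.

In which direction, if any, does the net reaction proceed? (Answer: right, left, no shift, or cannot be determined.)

right

Dilution lowers every aqueous concentration by the same factor. Δn_aq = 1 − 0 = +1, so the system shifts toward the side with more dissolved moles — to the right.
ε is a pure solid; its activity is 1 regardless of amount, so Q is unaffected — no shift from this change.
Gas moles: reactants 2, products 2. Δn_gas = 0, so a volume change leaves Q equal to K — no shift from this change.
Only the nonzero effect(s) matter; the net shift is to the right.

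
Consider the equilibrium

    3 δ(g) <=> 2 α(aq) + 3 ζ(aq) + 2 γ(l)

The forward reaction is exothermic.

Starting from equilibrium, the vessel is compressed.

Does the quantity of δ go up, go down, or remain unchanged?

Gas moles: reactants 3, products 0 (Δn_gas = -3). Compression shifts the system toward the side with fewer moles of gas — to the right.
The net shift is to the right. δ is a reactant, so its amount decreases.

decreases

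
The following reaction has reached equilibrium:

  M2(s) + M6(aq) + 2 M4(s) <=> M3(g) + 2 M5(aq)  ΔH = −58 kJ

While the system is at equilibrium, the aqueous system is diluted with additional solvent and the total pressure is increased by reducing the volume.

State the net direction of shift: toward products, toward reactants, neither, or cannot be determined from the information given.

Dilution lowers every aqueous concentration by the same factor. Δn_aq = 2 − 1 = +1, so the system shifts toward the side with more dissolved moles — to the right.
Gas moles: reactants 0, products 1 (Δn_gas = +1). Compression shifts the system toward the side with fewer moles of gas — to the left.
The individual effects push in opposite directions; without quantitative information the net direction cannot be determined.

cannot be determined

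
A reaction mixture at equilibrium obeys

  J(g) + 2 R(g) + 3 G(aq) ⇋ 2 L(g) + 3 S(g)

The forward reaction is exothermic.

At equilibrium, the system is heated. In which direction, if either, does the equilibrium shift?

left

The forward reaction is exothermic. Raising T favours the endothermic direction — shift to the left.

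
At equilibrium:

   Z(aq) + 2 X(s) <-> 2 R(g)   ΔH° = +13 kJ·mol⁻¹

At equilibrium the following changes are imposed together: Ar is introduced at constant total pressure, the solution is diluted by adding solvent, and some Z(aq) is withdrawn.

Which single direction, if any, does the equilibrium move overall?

Adding inert gas at constant total pressure expands the volume and lowers every reacting partial pressure. With Δn_gas = 2 − 0 = +2, Q moves away from K toward the side with fewer gas moles, so the system shifts toward the side with more gas moles — to the right.
Dilution lowers every aqueous concentration by the same factor. Δn_aq = 0 − 1 = -1, so the system shifts toward the side with more dissolved moles — to the left.
Removing Z (aq), a reactant, drives the reaction to the left.
The individual effects push in opposite directions; without quantitative information the net direction cannot be determined.

cannot be determined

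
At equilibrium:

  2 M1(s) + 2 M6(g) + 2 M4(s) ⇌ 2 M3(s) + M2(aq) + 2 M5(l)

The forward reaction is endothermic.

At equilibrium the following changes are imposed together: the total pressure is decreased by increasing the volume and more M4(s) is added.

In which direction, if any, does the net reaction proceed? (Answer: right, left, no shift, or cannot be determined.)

Gas moles: reactants 2, products 0 (Δn_gas = -2). Expansion shifts the system toward the side with more moles of gas — to the left.
M4 is a pure solid; its activity is 1 regardless of amount, so Q is unaffected — no shift from this change.
Only the nonzero effect(s) matter; the net shift is to the left.

left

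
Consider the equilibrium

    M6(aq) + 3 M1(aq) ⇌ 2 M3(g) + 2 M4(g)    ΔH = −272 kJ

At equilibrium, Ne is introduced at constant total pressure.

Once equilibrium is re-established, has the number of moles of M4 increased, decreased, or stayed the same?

increases

Adding inert gas at constant total pressure expands the volume and lowers every reacting partial pressure. With Δn_gas = 4 − 0 = +4, Q moves away from K toward the side with fewer gas moles, so the system shifts toward the side with more gas moles — to the right.
The net shift is to the right. M4 is a product, so its amount increases.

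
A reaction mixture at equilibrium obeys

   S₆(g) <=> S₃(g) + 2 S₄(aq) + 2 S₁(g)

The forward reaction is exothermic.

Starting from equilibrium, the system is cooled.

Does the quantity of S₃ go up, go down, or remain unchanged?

increases

The forward reaction is exothermic. Lowering T favours the exothermic direction — shift to the right.
The net shift is to the right. S₃ is a product, so its amount increases.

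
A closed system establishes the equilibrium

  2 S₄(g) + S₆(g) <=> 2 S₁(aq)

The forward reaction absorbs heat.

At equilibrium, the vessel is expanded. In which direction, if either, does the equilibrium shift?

left

Gas moles: reactants 3, products 0 (Δn_gas = -3). Expansion shifts the system toward the side with more moles of gas — to the left.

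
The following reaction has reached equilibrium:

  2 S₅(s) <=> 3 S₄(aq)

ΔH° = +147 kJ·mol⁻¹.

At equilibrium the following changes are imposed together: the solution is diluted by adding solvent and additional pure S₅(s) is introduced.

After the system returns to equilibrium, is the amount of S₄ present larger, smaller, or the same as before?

increases

Dilution lowers every aqueous concentration by the same factor. Δn_aq = 3 − 0 = +3, so the system shifts toward the side with more dissolved moles — to the right.
S₅ is a pure solid; its activity is 1 regardless of amount, so Q is unaffected — no shift from this change.
The net shift is to the right. S₄ is a product, so its amount increases.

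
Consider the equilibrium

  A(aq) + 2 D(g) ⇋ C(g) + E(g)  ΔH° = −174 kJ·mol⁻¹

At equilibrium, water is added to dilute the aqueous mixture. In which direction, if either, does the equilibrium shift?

left

Dilution lowers every aqueous concentration by the same factor. Δn_aq = 0 − 1 = -1, so the system shifts toward the side with more dissolved moles — to the left.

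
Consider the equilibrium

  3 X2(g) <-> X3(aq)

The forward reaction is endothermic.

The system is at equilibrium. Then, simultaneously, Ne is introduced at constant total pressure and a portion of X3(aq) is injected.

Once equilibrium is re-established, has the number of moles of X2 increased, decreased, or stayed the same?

Adding inert gas at constant total pressure expands the volume and lowers every reacting partial pressure. With Δn_gas = 0 − 3 = -3, Q moves away from K toward the side with fewer gas moles, so the system shifts toward the side with more gas moles — to the left.
Adding X3 (aq), a product, drives the reaction to the left.
The net shift is to the left. X2 is a reactant, so its amount increases.

increases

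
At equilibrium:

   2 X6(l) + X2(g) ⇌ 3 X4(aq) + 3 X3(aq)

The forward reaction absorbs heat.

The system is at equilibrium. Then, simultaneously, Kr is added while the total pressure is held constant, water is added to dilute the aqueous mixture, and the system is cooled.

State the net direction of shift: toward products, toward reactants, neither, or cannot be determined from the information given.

Adding inert gas at constant total pressure expands the volume and lowers every reacting partial pressure. With Δn_gas = 0 − 1 = -1, Q moves away from K toward the side with fewer gas moles, so the system shifts toward the side with more gas moles — to the left.
Dilution lowers every aqueous concentration by the same factor. Δn_aq = 6 − 0 = +6, so the system shifts toward the side with more dissolved moles — to the right.
The forward reaction is endothermic. Lowering T favours the exothermic direction — shift to the left.
The individual effects push in opposite directions; without quantitative information the net direction cannot be determined.

cannot be determined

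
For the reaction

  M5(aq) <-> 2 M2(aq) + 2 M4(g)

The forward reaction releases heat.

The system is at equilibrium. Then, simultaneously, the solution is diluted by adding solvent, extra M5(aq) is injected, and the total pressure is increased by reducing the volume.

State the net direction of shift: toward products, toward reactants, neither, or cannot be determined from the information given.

Dilution lowers every aqueous concentration by the same factor. Δn_aq = 2 − 1 = +1, so the system shifts toward the side with more dissolved moles — to the right.
Adding M5 (aq), a reactant, drives the reaction to the right.
Gas moles: reactants 0, products 2 (Δn_gas = +2). Compression shifts the system toward the side with fewer moles of gas — to the left.
The individual effects push in opposite directions; without quantitative information the net direction cannot be determined.

cannot be determined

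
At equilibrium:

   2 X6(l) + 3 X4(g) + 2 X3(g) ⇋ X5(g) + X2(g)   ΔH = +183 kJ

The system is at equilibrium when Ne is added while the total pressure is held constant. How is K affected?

The equilibrium constant depends only on temperature. This perturbation may move the position of equilibrium, but since T is unchanged, K itself is unchanged.

unchanged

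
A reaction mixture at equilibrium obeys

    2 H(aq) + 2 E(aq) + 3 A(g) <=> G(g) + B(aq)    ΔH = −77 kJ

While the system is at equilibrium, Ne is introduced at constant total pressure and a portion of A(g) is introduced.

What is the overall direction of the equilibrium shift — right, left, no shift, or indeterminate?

cannot be determined

Adding inert gas at constant total pressure expands the volume and lowers every reacting partial pressure. With Δn_gas = 1 − 3 = -2, Q moves away from K toward the side with fewer gas moles, so the system shifts toward the side with more gas moles — to the left.
Adding A (g), a reactant, drives the reaction to the right.
The individual effects push in opposite directions; without quantitative information the net direction cannot be determined.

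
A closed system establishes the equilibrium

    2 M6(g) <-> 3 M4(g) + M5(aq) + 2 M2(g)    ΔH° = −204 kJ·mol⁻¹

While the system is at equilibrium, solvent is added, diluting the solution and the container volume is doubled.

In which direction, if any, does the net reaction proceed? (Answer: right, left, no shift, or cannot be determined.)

Dilution lowers every aqueous concentration by the same factor. Δn_aq = 1 − 0 = +1, so the system shifts toward the side with more dissolved moles — to the right.
Gas moles: reactants 2, products 5 (Δn_gas = +3). Expansion shifts the system toward the side with more moles of gas — to the right.
All effects act in the same direction — net shift to the right.

right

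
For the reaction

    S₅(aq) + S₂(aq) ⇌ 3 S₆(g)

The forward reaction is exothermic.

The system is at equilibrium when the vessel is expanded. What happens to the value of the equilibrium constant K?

unchanged

The equilibrium constant depends only on temperature. This perturbation may move the position of equilibrium, but since T is unchanged, K itself is unchanged.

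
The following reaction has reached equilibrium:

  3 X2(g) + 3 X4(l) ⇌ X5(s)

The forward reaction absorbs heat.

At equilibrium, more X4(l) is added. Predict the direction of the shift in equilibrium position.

no shift

X4 is a pure liquid; its activity is 1 regardless of amount, so Q is unaffected — no shift from this change.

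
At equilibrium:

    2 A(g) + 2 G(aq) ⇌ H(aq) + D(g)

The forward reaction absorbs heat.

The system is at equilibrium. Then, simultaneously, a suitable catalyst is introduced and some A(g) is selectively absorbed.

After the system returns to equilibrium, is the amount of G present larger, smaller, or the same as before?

increases

A catalyst speeds both forward and reverse rates equally; it changes neither Q nor K — no shift from this change.
Removing A (g), a reactant, drives the reaction to the left.
The net shift is to the left. G is a reactant, so its amount increases.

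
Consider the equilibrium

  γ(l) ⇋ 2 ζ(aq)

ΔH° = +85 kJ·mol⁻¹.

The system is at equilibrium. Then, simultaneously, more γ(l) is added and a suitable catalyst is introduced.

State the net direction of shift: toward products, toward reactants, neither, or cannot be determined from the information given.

no shift

γ is a pure liquid; its activity is 1 regardless of amount, so Q is unaffected — no shift from this change.
A catalyst speeds both forward and reverse rates equally; it changes neither Q nor K — no shift from this change.
None of the changes alters Q relative to K, so there is no net shift.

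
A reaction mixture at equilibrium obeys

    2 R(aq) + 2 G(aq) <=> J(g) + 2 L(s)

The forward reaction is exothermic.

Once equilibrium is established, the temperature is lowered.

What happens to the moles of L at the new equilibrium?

The forward reaction is exothermic. Lowering T favours the exothermic direction — shift to the right.
The net shift is to the right. L is a product, so its amount increases.

increases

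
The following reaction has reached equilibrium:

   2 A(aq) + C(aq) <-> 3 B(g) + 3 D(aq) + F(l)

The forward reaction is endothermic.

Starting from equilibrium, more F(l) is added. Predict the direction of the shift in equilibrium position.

F is a pure liquid; its activity is 1 regardless of amount, so Q is unaffected — no shift from this change.

no shift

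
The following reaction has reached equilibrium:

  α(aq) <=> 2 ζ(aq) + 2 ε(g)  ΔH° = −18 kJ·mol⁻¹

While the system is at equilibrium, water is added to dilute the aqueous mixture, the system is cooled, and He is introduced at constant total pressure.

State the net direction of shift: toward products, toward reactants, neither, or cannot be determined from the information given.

Dilution lowers every aqueous concentration by the same factor. Δn_aq = 2 − 1 = +1, so the system shifts toward the side with more dissolved moles — to the right.
The forward reaction is exothermic. Lowering T favours the exothermic direction — shift to the right.
Adding inert gas at constant total pressure expands the volume and lowers every reacting partial pressure. With Δn_gas = 2 − 0 = +2, Q moves away from K toward the side with fewer gas moles, so the system shifts toward the side with more gas moles — to the right.
All effects act in the same direction — net shift to the right.

right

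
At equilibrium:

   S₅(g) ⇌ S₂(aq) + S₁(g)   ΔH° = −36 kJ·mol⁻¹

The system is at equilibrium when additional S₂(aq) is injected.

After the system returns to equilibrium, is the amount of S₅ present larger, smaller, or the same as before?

Adding S₂ (aq), a product, drives the reaction to the left.
The net shift is to the left. S₅ is a reactant, so its amount increases.

increases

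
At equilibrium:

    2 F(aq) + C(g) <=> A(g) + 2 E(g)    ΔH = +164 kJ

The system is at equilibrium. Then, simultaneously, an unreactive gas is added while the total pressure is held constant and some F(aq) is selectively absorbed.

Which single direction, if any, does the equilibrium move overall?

Adding inert gas at constant total pressure expands the volume and lowers every reacting partial pressure. With Δn_gas = 3 − 1 = +2, Q moves away from K toward the side with fewer gas moles, so the system shifts toward the side with more gas moles — to the right.
Removing F (aq), a reactant, drives the reaction to the left.
The individual effects push in opposite directions; without quantitative information the net direction cannot be determined.

cannot be determined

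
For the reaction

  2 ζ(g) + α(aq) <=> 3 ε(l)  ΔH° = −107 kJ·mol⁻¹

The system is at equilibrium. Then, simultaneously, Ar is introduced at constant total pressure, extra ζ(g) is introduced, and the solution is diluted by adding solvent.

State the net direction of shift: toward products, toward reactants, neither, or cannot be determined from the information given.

cannot be determined

Adding inert gas at constant total pressure expands the volume and lowers every reacting partial pressure. With Δn_gas = 0 − 2 = -2, Q moves away from K toward the side with fewer gas moles, so the system shifts toward the side with more gas moles — to the left.
Adding ζ (g), a reactant, drives the reaction to the right.
Dilution lowers every aqueous concentration by the same factor. Δn_aq = 0 − 1 = -1, so the system shifts toward the side with more dissolved moles — to the left.
The individual effects push in opposite directions; without quantitative information the net direction cannot be determined.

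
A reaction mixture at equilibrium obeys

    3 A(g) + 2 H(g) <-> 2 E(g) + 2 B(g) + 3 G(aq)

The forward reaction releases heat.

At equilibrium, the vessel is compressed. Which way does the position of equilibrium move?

right

Gas moles: reactants 5, products 4 (Δn_gas = -1). Compression shifts the system toward the side with fewer moles of gas — to the right.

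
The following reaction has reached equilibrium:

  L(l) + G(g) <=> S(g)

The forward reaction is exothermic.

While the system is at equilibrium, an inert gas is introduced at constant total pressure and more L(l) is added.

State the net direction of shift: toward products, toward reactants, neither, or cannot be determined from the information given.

Adding inert gas at constant total pressure expands the volume, scaling every reacting partial pressure by the same factor. Δn_gas = 1 − 1 = 0, so Q is unchanged — no shift.
L is a pure liquid; its activity is 1 regardless of amount, so Q is unaffected — no shift from this change.
None of the changes alters Q relative to K, so there is no net shift.

no shift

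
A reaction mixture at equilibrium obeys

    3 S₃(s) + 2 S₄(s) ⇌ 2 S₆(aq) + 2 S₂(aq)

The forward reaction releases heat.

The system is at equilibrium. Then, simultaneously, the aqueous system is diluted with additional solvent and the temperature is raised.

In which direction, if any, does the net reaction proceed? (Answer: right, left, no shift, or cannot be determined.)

Dilution lowers every aqueous concentration by the same factor. Δn_aq = 4 − 0 = +4, so the system shifts toward the side with more dissolved moles — to the right.
The forward reaction is exothermic. Raising T favours the endothermic direction — shift to the left.
The individual effects push in opposite directions; without quantitative information the net direction cannot be determined.

cannot be determined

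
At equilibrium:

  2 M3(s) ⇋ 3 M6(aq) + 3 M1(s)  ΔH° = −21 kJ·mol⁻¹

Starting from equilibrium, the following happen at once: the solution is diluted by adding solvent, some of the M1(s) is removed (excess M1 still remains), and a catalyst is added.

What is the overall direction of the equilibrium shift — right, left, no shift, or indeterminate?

right

Dilution lowers every aqueous concentration by the same factor. Δn_aq = 3 − 0 = +3, so the system shifts toward the side with more dissolved moles — to the right.
M1 is a pure solid; its activity is 1 regardless of amount, so Q is unaffected — no shift from this change.
A catalyst speeds both forward and reverse rates equally; it changes neither Q nor K — no shift from this change.
Only the nonzero effect(s) matter; the net shift is to the right.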